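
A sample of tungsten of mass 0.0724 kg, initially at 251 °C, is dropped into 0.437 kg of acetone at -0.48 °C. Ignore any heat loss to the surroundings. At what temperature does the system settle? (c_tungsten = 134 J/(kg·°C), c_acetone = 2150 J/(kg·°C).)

T_f = Σ m_i c_i T_i / Σ m_i c_i:
T_f = (9.702×251 + 939.55×(-0.48)) / (9.702 + 939.55)
    = 1984.1 / 949.25 ≈ 2.09 °C

T_f ≈ 2.1 °C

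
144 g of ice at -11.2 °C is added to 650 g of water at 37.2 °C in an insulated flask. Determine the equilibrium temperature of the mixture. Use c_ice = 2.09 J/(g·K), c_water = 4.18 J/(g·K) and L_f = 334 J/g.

Let T be the final temperature. ΣQ_i = 0:
warm ice to 0 °C: 144·2.09·(0 − (-11.2)) = 3370.8; latent heat to melt: 144·334 = 48096; warm the meltwater: 601.92 T; water: 2717(T − 37.2)
3318.9 T = 101072 − 51467 = 49606
T ≈ 14.95 °C — above 0 °C, consistent with complete melting.

T_f ≈ 14.9 °C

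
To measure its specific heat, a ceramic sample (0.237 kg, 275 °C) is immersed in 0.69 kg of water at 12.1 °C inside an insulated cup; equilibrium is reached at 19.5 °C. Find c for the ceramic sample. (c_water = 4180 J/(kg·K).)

c ≈ 352 J/(kg·K)

Let T be the final temperature. ΣQ_i = 0:
0.237×c×(19.5 − 275) + 0.69×4180×(19.5 − 12.1) = 0
-60.55 c = -21343
c = -21343/-60.55 ≈ 352.5 J/(kg·K)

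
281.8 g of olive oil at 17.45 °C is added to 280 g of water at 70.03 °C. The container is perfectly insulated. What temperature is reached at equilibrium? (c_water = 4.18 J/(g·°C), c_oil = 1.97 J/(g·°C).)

With ΣQ=0 the equilibrium temperature is the m·c-weighted mean:
T_f = (1170.4×70.03 + 555.15×17.45) / (1170.4 + 555.15)
    = 91650 / 1725.5 ≈ 53.11 °C

T_f ≈ 53.1 °C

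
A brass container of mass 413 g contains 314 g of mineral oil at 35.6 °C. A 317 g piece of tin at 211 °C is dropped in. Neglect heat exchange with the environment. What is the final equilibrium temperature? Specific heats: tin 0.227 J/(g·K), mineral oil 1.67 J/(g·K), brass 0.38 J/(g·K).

Taking heat into each body as positive, Σ m c ΔT = 0:
317·0.227·(T − 211) + 314·1.67·(T − 35.6) + 413·0.38·(T − 35.6) = 0
(71.96 + 524.38 + 156.94) T = 71.96·211 + 524.38·35.6 + 156.94·35.6
T ≈ 52.36 °C

T_f ≈ 52.4 °C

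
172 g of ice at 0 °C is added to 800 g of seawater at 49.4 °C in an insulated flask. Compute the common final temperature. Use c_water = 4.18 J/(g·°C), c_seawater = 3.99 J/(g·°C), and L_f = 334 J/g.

T_f ≈ 25.6 °C

Conservation of energy gives ΣQ = 0:
fusion: m_ice L_f = 172·334 = 57448; meltwater 0→T: 172·4.18·T = 718.96 T; seawater cools: 800·3.99·(T − 49.4) = 3192(T − 49.4)
3911 T = 157685 − 57448 = 100237
T ≈ 25.63 °C. Since T > 0 °C, the all-ice-melts assumption holds.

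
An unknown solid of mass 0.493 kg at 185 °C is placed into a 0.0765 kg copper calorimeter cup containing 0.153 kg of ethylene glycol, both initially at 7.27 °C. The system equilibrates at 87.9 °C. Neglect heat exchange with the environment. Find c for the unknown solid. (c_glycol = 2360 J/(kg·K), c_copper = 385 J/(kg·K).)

c ≈ 658 J/(kg·K)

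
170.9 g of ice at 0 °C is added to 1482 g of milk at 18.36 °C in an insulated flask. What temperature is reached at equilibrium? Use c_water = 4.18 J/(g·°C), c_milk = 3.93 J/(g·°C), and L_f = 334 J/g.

T_f ≈ 7.6 °C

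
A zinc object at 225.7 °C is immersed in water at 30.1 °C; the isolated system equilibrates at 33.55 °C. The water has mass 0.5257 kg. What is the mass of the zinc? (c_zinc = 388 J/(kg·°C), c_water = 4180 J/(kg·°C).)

m ≈ 0.102 kg

Let T be the final temperature. ΣQ_i = 0:
m·388·(33.55 − 225.7) + 0.5257·4180·(33.55 − 30.1) = 0
-74554 m = -7581.1
m = -7581.1/-74554 ≈ 0.1017 kg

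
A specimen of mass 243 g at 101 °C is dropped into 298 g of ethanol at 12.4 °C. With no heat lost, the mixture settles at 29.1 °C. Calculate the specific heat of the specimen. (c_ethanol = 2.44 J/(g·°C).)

m_s c (T_s − T_f) = m_ethanol c_ethanol (T_f − T_0):
243×c×(101 − 29.1) = 298×2.44×(29.1 − 12.4)
17472 c = 12143  ⇒  c ≈ 0.695 J/(g·°C)

c ≈ 0.695 J/(g·°C)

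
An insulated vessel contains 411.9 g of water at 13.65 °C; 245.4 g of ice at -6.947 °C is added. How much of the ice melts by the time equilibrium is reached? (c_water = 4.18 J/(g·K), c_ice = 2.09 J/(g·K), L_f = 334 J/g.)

m_melted ≈ 59.7 g

Water can give up m c ΔT = 411.9·4.18·13.65 = 23502 J before reaching 0 °C.
Of that, 245.4·2.09·6.947 = 3563 J goes to bring the ice to 0 °C, leaving 19939 J.
Fully melting the ice requires m_ice L_f = 245.4·334 = 81964 J.
19939 J < 81964 J, so only part of the ice melts and the system sits at 0 °C.
m_melted·334 = 19939  ⇒  m_melted ≈ 59.7 g.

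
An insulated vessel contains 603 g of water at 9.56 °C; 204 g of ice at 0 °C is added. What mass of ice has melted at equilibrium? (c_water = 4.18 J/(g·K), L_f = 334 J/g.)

m_melted ≈ 72.1 g

Heat available from the water dropping to 0 °C: 603·4.18·9.56 = 24096 J.
Melting all 204 g of ice would need 204·334 = 68136 J.
That's not enough to melt it all — equilibrium is at 0 °C with ice remaining.
m_melt = 24096 / L_f = 72.14 g.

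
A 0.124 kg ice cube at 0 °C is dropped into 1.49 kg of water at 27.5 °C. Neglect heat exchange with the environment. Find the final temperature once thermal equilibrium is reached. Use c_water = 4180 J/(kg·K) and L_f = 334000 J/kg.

T_f ≈ 19.2 °C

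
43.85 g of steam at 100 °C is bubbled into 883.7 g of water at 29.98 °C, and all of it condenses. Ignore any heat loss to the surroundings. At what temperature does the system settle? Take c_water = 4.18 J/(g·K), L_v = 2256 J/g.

Heat gained plus heat lost sum to zero:
steam→water at 100 °C releases m L_v = 43.85×2256 = 98926; condensed water 100 °C→T: 183.29(T − 100); original water: 3693.9(T − 29.98)
3877.2 T = 98926 + 18329 + 110742 = 227997
T ≈ 58.81 °C — below 100 °C, confirming all the steam condensed.

T_f ≈ 58.8 °C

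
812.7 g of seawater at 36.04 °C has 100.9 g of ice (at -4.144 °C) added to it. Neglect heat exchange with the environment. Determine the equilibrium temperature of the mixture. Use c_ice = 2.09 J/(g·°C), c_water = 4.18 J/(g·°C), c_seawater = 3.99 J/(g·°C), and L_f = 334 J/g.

T_f ≈ 22.5 °C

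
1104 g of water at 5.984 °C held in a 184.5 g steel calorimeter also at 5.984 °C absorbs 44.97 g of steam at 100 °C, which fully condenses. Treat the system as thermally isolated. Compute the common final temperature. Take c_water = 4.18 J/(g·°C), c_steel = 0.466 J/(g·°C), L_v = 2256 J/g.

Energy conservation, ΣQ = 0:
steam→water at 100 °C releases m L_v = 44.97×2256 = 101452; condensate cools 100→T: 44.97×4.18×(T − 100) = 187.97(T − 100); original water: 4614.7(T − 5.984); cup: 85.98(T − 5.984)
4888.7 T = 101452 + 18797 + 28129 = 148379
T ≈ 30.35 °C — below 100 °C, confirming all the steam condensed.

T_f ≈ 30.4 °C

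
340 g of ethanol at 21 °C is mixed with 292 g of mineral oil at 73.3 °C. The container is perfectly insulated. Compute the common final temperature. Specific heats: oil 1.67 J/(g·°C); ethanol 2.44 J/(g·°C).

T_f ≈ 40.4 °C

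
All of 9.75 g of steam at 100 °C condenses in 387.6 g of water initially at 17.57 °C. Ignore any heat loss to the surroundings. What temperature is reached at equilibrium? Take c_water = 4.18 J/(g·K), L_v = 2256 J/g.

T_f ≈ 32.8 °C

Energy conservation, ΣQ = 0:
condense steam: −9.75·2256 = −21996
  condensate cools 100→T: 9.75·4.18·(T − 100) = 40.75(T − 100)
  water warms: 387.6·4.18·(T − 17.57) = 1620.2(T − 17.57)
1660.9 T = 21996 + 4075.5 + 28466 = 54538
T ≈ 32.84 °C (< 100 °C, so full condensation is consistent).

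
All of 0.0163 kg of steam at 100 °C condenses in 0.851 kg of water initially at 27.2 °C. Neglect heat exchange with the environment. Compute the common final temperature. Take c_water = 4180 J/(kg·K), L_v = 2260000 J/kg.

T_f ≈ 38.7 °C

Energy balance with sensible and latent terms:
steam→water at 100 °C releases m L_v = 0.0163·2260000 = 36838; condensed water 100 °C→T: 68.13(T − 100); original water: 3557.2(T − 27.2)
3625.3 T = 36838 + 6813.4 + 96755 = 140407
T ≈ 38.73 °C, under the boiling point, so the assumption holds.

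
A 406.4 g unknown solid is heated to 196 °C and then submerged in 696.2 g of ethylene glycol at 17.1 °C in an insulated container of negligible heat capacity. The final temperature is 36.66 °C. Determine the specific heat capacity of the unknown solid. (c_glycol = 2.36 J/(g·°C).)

c ≈ 0.496 J/(g·°C)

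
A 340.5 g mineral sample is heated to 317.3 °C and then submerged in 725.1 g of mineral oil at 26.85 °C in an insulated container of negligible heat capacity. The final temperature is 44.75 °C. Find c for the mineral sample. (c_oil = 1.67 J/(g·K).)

c ≈ 0.234 J/(g·K)

Heat lost by the mineral sample = heat gained by the oil:
340.5×c×(317.3 − 44.75) = 725.1×1.67×(44.75 − 26.85)
92803 c = 21675  ⇒  c ≈ 0.2336 J/(g·K)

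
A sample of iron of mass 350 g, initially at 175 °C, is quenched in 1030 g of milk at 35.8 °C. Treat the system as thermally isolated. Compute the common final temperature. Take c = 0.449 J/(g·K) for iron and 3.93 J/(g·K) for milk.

T_f ≈ 41.0 °C

|Q_iron| = |Q_milk|:
350*0.449*(175 − T) = 1030*3.93*(T − 35.8)
157.15(175 − T) = 4047.9(T − 35.8)
4205.1 T = 172416  ⇒  T ≈ 41.00 °C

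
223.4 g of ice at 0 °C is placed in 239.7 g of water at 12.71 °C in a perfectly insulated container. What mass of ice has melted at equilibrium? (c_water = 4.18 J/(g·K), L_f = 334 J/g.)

m_melted ≈ 38.1 g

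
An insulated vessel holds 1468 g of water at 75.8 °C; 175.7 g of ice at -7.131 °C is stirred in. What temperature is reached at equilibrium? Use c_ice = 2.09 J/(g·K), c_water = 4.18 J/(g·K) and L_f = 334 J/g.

T_f ≈ 58.8 °C

Net heat exchanged in the isolated system is zero:
warm ice to 0 °C: 175.7×2.09×(0 − (-7.131)) = 2618.6; latent heat to melt: 175.7×334 = 58684; meltwater 0→T: 175.7×4.18×T = 734.43 T; water cools: 1468×4.18×(T − 75.8) = 6136.2(T − 75.8)
6870.7 T = 465127 − 61302 = 403825
T ≈ 58.78 °C (positive, so assuming full melt was valid).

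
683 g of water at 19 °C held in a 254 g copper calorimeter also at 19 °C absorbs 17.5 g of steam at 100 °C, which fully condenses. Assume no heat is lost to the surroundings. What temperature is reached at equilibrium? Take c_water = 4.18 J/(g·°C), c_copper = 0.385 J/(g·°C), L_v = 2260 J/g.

T_f ≈ 34.0 °C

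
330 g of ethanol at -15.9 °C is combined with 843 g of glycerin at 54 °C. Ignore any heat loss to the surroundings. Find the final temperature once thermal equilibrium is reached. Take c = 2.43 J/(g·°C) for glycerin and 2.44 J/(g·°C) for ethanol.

Taking heat into each body as positive, Σ m c ΔT = 0:
843*2.43*(T − 54) + 330*2.44*(T − (-15.9)) = 0
2048.5(T − 54) + 805.2(T − (-15.9)) = 0
(2048.5 + 805.2) T = 2048.5*54 + 805.2*(-15.9)
T = 97816 / 2853.7 = 34.3 °C

T_f ≈ 34.3 °C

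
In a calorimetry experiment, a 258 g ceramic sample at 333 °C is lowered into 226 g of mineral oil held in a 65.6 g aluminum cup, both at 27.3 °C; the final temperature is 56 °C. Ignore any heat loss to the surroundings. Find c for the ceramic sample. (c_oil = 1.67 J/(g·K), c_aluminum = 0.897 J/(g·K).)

c ≈ 0.175 J/(g·K)

Energy conservation, ΣQ = 0:
258·c·(56 − 333) + 226·1.67·(56 − 27.3) + 65.6·0.897·(56 − 27.3) = 0
-71466 c = -12521
c = -12521/-71466 ≈ 0.1752 J/(g·K)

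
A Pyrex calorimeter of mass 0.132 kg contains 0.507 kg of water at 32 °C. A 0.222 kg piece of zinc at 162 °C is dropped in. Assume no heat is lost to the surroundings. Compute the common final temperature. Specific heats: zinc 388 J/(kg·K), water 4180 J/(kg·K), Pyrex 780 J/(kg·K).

T_f ≈ 36.9 °C

T_f = Σ m_i c_i T_i / Σ m_i c_i:
T_f = (86.14*162 + 2119.3*32 + 102.96*32) / (86.14 + 2119.3 + 102.96)
    = 85065 / 2308.4 ≈ 36.85 °C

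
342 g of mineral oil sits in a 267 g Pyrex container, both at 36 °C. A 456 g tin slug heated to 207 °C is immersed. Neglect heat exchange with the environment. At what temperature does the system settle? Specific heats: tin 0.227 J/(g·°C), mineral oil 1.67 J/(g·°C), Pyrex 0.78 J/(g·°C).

T_f is the heat-capacity-weighted average of the initial temperatures:
T_f = (103.51*207 + 571.14*36 + 208.26*36) / (103.51 + 571.14 + 208.26)
    = 49485 / 882.91 ≈ 56.05 °C

T_f ≈ 56.0 °C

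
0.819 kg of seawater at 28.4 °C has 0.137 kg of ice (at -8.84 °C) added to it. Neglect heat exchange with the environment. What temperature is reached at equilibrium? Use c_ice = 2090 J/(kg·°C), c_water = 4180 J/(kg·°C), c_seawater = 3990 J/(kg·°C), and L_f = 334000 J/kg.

Net heat exchanged in the isolated system is zero:
ice -8.84→0 °C: 0.137·2090·8.84 = 2531.2; fusion: m_ice L_f = 0.137·334000 = 45758; meltwater 0→T: 0.137·4180·T = 572.66 T; seawater: 3267.8(T − 28.4)
3840.5 T = 92806 − 48289 = 44517
T ≈ 11.59 °C (positive, so assuming full melt was valid).

T_f ≈ 11.6 °C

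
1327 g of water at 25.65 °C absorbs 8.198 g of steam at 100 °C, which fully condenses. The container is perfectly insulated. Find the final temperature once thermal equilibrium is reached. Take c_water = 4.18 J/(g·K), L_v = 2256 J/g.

T_f ≈ 29.4 °C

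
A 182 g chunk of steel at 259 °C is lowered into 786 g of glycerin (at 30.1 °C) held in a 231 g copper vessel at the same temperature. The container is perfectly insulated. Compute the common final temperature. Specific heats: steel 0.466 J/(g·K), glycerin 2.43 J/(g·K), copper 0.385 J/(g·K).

T_f ≈ 39.4 °C

Net heat exchanged in the isolated system is zero:
182*0.466*(T − 259) + 786*2.43*(T − 30.1) + 231*0.385*(T − 30.1) = 0
84.81(T − 259) + 1910(T − 30.1) + 88.94(T − 30.1) = 0
(84.81 + 1910 + 88.94) T = 84.81*259 + 1910*30.1 + 88.94*30.1
T = 82134/2083.7 ≈ 39.42 °C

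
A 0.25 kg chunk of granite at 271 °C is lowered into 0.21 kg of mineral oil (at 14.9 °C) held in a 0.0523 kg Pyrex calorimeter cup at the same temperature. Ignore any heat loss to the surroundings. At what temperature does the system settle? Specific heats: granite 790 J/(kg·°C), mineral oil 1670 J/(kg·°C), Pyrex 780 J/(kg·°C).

T_f ≈ 100.8 °C

Energy conservation, ΣQ = 0:
0.25*790*(T − 271) + 0.21*1670*(T − 14.9) + 0.0523*780*(T − 14.9) = 0
197.5(T − 271) + 350.7(T − 14.9) + 40.79(T − 14.9) = 0
588.99 T = 59356
T = 59356/588.99 ≈ 100.77 °C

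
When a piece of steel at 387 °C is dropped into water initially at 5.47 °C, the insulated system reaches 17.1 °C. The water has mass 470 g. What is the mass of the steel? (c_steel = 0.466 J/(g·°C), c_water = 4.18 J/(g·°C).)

m ≈ 133 g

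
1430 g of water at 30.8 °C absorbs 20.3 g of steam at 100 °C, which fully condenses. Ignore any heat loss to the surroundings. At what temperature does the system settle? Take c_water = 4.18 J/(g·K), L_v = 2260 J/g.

Heat gained plus heat lost sum to zero:
latent heat released on condensation: 20.3·2260 = 45878; condensed water 100 °C→T: 84.85(T − 100); original water: 5977.4(T − 30.8)
6062.3 T = 45878 + 8485.4 + 184104 = 238467
T ≈ 39.34 °C, under the boiling point, so the assumption holds.

T_f ≈ 39.3 °C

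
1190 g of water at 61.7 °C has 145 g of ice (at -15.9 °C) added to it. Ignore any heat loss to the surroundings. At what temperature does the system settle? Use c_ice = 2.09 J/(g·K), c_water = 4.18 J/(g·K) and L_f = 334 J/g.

Energy balance with sensible and latent terms:
warm ice to 0 °C: 145·2.09·(0 − (-15.9)) = 4818.5
  latent heat to melt: 145·334 = 48430
  meltwater 0→T: 145·4.18·T = 606.1 T
  water cools: 1190·4.18·(T − 61.7) = 4974.2(T − 61.7)
5580.3 T = 306908 − 53248 = 253660
T ≈ 45.46 °C — above 0 °C, consistent with complete melting.

T_f ≈ 45.5 °C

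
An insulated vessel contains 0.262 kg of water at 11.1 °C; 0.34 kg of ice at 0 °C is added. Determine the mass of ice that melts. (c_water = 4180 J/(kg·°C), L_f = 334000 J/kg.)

m_melted ≈ 0.0364 kg

Heat available from the water dropping to 0 °C: 0.262·4180·11.1 = 12156 J.
To melt every bit of ice: 0.34·334000 = 113560 J.
12156 J < 113560 J, so only part of the ice melts and the system sits at 0 °C.
m_melted·334000 = 12156  ⇒  m_melted ≈ 0.0364 kg.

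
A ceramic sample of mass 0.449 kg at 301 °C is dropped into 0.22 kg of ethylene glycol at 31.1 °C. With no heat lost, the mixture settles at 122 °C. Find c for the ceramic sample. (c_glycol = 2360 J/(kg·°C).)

Conservation of energy gives ΣQ = 0:
0.449·c·(122 − 301) + 0.22·2360·(122 − 31.1) = 0
-80.37 c = -47195
c = -47195/-80.37 ≈ 587.2 J/(kg·°C)

c ≈ 587 J/(kg·°C)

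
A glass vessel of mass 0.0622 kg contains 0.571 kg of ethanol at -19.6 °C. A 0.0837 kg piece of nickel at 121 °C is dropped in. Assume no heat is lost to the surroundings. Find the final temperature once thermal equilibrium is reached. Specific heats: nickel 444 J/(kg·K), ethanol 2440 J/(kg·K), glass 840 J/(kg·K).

T_f ≈ -16.1 °C

T_f is the heat-capacity-weighted average of the initial temperatures:
T_f = (37.16·121 + 1393.2·(-19.6) + 52.25·(-19.6)) / (37.16 + 1393.2 + 52.25)
    = -23835 / 1482.7 ≈ -16.08 °C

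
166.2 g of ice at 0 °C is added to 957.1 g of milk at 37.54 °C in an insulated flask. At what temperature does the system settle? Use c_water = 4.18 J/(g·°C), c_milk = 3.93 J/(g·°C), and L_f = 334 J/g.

Taking heat into each body as positive, Σ m c ΔT = 0:
fusion: m_ice L_f = 166.2×334 = 55511
  warm the meltwater: 694.72 T
  milk cools: 957.1×3.93×(T − 37.54) = 3761.4(T − 37.54)
4456.1 T = 141203 − 55511 = 85692
T ≈ 19.23 °C. Since T > 0 °C, the all-ice-melts assumption holds.

T_f ≈ 19.2 °C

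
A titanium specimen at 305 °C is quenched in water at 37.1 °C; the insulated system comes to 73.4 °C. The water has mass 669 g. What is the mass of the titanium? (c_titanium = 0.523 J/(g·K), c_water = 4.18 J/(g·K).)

m ≈ 838 g

Heat gained plus heat lost sum to zero:
m·0.523·(73.4 − 305) + 669·4.18·(73.4 − 37.1) = 0
-121.13 m = -101510
m = -101510/-121.13 ≈ 838 g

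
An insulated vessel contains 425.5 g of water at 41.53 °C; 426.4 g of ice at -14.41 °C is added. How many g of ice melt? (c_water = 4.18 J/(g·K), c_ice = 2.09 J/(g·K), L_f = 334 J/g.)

Water can give up m c ΔT = 425.5×4.18×41.53 = 73865 J before reaching 0 °C.
Of that, 426.4×2.09×14.41 = 12842 J goes to bring the ice to 0 °C, leaving 61023 J.
To melt every bit of ice: 426.4×334 = 142418 J.
That's not enough to melt it all — equilibrium is at 0 °C with ice remaining.
m_melt = 61023 / L_f = 182.7 g.

m_melted ≈ 183 g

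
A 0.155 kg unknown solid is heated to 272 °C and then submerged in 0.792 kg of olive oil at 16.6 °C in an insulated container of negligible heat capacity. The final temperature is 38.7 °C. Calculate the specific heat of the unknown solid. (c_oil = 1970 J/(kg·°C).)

Heat lost by the unknown solid = heat gained by the oil:
0.155×c×(272 − 38.7) = 0.792×1970×(38.7 − 16.6)
36.16 c = 34481  ⇒  c ≈ 953.5 J/(kg·°C)

c ≈ 954 J/(kg·°C)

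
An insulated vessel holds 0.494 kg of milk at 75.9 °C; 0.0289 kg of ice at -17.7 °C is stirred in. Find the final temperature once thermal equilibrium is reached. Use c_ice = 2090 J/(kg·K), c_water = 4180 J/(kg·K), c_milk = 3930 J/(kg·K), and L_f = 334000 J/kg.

Setting the total heat transfer to zero:
ice -17.7→0 °C: 0.0289×2090×17.7 = 1069.1
  melt ice: 0.0289×334000 = 9652.6
  meltwater 0→T: 0.0289×4180×T = 120.8 T
  milk: 1941.4(T − 75.9)
2062.2 T = 147354 − 10722 = 136632
T ≈ 66.25 °C (positive, so assuming full melt was valid).

T_f ≈ 66.3 °C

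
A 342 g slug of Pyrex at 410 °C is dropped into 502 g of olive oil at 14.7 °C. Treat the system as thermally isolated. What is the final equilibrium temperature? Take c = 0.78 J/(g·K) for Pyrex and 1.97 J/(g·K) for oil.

T_f ≈ 98.7 °C

Conservation of energy gives ΣQ = 0:
342×0.78×(T − 410) + 502×1.97×(T − 14.7) = 0
266.76(T − 410) + 988.94(T − 14.7) = 0
(266.76 + 988.94) T = 266.76×410 + 988.94×14.7
T = 123909/1255.7 ≈ 98.68 °C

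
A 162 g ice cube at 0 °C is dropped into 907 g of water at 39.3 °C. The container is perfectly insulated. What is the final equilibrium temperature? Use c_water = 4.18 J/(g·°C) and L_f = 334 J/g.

Setting the total heat transfer to zero:
melt ice: 162·334 = 54108; meltwater 0→T: 162·4.18·T = 677.16 T; water: 3791.3(T − 39.3)
4468.4 T = 148997 − 54108 = 94889
T ≈ 21.24 °C — above 0 °C, consistent with complete melting.

T_f ≈ 21.2 °C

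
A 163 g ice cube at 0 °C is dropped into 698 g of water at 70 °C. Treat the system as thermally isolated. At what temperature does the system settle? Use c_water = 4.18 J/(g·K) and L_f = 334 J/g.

T_f ≈ 41.6 °C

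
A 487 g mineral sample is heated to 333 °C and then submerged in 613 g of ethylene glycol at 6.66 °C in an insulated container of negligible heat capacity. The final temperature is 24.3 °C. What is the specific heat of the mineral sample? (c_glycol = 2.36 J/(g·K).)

Heat lost by the mineral sample = heat gained by the glycol:
487·c·(333 − 24.3) = 613·2.36·(24.3 − 6.66)
150337 c = 25519  ⇒  c ≈ 0.1697 J/(g·K)

c ≈ 0.17 J/(g·K)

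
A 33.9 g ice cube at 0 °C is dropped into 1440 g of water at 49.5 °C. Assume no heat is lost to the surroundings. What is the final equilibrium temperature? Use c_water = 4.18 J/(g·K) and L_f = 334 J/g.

Energy conservation, ΣQ = 0:
melt ice: 33.9×334 = 11323; meltwater 0→T: 33.9×4.18×T = 141.7 T; water: 6019.2(T − 49.5)
6160.9 T = 297950 − 11323 = 286628
T ≈ 46.52 °C. Since T > 0 °C, the all-ice-melts assumption holds.

T_f ≈ 46.5 °C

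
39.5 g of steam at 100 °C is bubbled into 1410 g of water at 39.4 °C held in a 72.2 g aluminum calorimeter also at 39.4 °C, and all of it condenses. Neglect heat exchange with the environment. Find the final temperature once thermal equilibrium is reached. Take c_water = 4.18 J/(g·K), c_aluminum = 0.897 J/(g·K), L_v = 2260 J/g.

T_f ≈ 55.6 °C

Sum of m c ΔT and latent-heat terms is zero:
steam→water at 100 °C releases m L_v = 39.5×2260 = 89270; condensed water 100 °C→T: 165.11(T − 100); original water: 5893.8(T − 39.4); cup: 64.76(T − 39.4)
6123.7 T = 89270 + 16511 + 234767 = 340548
T ≈ 55.61 °C, under the boiling point, so the assumption holds.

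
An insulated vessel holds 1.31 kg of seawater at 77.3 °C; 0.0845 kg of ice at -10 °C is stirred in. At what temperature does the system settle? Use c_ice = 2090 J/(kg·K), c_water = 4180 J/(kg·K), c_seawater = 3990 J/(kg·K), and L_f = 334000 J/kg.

T_f ≈ 67.0 °C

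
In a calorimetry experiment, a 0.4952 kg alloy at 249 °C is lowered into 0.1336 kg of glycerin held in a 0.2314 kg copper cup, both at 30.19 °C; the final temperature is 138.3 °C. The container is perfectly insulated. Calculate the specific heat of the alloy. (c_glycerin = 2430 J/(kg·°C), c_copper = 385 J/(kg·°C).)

Let T be the final temperature. ΣQ_i = 0:
0.4952×c×(138.3 − 249) + 0.1336×2430×(138.3 − 30.19) + 0.2314×385×(138.3 − 30.19) = 0
-54.82 c = -44729
c = -44729/-54.82 ≈ 815.9 J/(kg·°C)

c ≈ 816 J/(kg·°C)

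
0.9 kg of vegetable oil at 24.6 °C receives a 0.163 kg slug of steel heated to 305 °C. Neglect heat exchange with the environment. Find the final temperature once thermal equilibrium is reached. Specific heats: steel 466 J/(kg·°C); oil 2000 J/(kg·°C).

Set heat shed by the hot body equal to heat absorbed by the cold body:
0.163*466*(305 − T) = 0.9*2000*(T − 24.6)
75.96(305 − T) = 1800(T − 24.6)
1876 T = 67447  ⇒  T ≈ 35.95 °C

T_f ≈ 36.0 °C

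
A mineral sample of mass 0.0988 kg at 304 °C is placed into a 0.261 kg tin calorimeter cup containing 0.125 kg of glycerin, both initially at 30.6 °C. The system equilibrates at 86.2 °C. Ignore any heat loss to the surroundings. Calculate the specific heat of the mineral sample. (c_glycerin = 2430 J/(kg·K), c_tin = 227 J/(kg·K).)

c ≈ 938 J/(kg·K)

Net heat exchanged in the isolated system is zero:
0.0988×c×(86.2 − 304) + 0.125×2430×(86.2 − 30.6) + 0.261×227×(86.2 − 30.6) = 0
-21.52 c = -20183
c = -20183/-21.52 ≈ 937.9 J/(kg·K)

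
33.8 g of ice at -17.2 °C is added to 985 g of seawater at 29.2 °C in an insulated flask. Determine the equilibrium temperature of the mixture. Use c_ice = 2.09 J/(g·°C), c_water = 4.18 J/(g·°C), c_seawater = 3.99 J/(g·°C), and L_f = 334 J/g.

T_f ≈ 25.1 °C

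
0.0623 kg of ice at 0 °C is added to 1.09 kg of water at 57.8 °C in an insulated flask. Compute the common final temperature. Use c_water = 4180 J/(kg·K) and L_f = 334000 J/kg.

T_f ≈ 50.4 °C

Conservation of energy gives ΣQ = 0:
melt ice: 0.0623·334000 = 20808; warm the meltwater: 260.41 T; water: 4556.2(T − 57.8)
4816.6 T = 263348 − 20808 = 242540
T ≈ 50.35 °C (positive, so assuming full melt was valid).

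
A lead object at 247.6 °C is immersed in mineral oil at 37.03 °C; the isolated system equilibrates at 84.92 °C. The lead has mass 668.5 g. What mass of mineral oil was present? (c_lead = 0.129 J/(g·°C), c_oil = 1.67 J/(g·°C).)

m ≈ 175 g

Heat gained plus heat lost sum to zero:
668.5·0.129·(84.92 − 247.6) + m·1.67·(84.92 − 37.03) = 0
79.98 m = 14029
m = 14029/79.98 ≈ 175.4 g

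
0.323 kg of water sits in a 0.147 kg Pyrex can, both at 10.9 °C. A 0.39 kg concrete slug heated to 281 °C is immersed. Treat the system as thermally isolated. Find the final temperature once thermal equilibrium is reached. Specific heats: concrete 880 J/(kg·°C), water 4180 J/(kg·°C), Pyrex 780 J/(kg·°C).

T_f is the heat-capacity-weighted average of the initial temperatures:
T_f = (343.2·281 + 1350.1·10.9 + 114.66·10.9) / (343.2 + 1350.1 + 114.66)
    = 112406 / 1808 ≈ 62.17 °C

T_f ≈ 62.2 °C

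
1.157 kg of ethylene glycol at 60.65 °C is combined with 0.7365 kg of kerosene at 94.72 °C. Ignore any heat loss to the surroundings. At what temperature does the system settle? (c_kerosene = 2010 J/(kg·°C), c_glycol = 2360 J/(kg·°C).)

T_f ≈ 72.6 °C

Set heat shed by the hot body equal to heat absorbed by the cold body:
0.7365*2010*(94.72 − T) = 1.157*2360*(T − 60.65)
1480.4(94.72 − T) = 2730.5(T − 60.65)
4210.9 T = 305826  ⇒  T ≈ 72.63 °C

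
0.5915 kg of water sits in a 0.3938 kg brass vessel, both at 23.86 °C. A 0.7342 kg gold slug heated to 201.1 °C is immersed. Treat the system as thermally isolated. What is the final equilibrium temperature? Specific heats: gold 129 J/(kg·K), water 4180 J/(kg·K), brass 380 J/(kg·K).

T_f ≈ 30.0 °C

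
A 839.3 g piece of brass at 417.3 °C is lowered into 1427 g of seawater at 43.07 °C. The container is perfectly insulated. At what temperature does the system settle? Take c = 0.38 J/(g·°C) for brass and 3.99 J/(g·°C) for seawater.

With ΣQ=0 the equilibrium temperature is the m·c-weighted mean:
T_f = (318.93×417.3 + 5693.7×43.07) / (318.93 + 5693.7)
    = 378320 / 6012.7 ≈ 62.92 °C

T_f ≈ 62.9 °C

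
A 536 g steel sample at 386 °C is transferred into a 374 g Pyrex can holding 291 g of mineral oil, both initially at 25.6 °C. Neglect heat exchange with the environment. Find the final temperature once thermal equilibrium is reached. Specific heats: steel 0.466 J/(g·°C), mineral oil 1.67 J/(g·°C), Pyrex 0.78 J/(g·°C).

Energy conservation, ΣQ = 0:
536*0.466*(T − 386) + 291*1.67*(T − 25.6) + 374*0.78*(T − 25.6) = 0
249.78(T − 386) + 485.97(T − 25.6) + 291.72(T − 25.6) = 0
1027.5 T = 116322
T = 116322/1027.5 ≈ 113.21 °C

T_f ≈ 113.2 °C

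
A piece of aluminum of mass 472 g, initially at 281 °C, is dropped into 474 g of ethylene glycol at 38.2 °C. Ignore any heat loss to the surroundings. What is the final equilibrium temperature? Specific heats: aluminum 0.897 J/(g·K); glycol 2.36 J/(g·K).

Taking heat into each body as positive, Σ m c ΔT = 0:
472·0.897·(T − 281) + 474·2.36·(T − 38.2) = 0
423.38(T − 281) + 1118.6(T − 38.2) = 0
1542 T = 161703
T = 161703 / 1542 = 105 °C

T_f ≈ 104.9 °C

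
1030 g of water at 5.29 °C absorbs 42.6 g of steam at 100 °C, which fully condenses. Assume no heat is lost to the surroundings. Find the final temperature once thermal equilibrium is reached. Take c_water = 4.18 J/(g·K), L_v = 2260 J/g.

Let T be the final temperature. ΣQ_i = 0:
latent heat released on condensation: 42.6·2260 = 96276; condensed water 100 °C→T: 178.07(T − 100); original water: 4305.4(T − 5.29)
4483.5 T = 96276 + 17807 + 22776 = 136858
T ≈ 30.53 °C, under the boiling point, so the assumption holds.

T_f ≈ 30.5 °C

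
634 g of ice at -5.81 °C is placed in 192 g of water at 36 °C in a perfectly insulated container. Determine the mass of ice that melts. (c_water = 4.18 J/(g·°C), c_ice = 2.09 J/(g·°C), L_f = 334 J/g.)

Water can give up m c ΔT = 192×4.18×36 = 28892 J before reaching 0 °C.
Warming the ice to 0 °C takes 634×2.09×5.81 = 7698.6 J, leaving 21194 J for melting.
Melting all 634 g of ice would need 634×334 = 211756 J.
21194 J < 211756 J, so only part of the ice melts and the system sits at 0 °C.
m_melted×334 = 21194  ⇒  m_melted ≈ 63.45 g.

m_melted ≈ 63.5 g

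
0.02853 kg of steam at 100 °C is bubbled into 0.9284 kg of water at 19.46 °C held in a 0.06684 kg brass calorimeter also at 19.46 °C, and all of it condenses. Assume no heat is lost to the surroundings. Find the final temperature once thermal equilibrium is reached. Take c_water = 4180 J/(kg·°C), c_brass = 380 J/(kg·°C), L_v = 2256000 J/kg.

Net heat exchanged in the isolated system is zero:
latent heat released on condensation: 0.02853·2256000 = 64364; condensed water 100 °C→T: 119.26(T − 100); water warms: 0.9284·4180·(T − 19.46) = 3880.7(T − 19.46); cup: 25.4(T − 19.46)
4025.4 T = 64364 + 11926 + 76013 = 152302
T ≈ 37.84 °C (< 100 °C, so full condensation is consistent).

T_f ≈ 37.8 °C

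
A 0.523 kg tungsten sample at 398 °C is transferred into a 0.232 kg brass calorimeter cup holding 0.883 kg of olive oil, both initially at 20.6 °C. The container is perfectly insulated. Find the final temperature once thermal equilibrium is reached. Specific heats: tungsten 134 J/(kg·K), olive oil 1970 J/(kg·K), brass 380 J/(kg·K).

T_f ≈ 34.5 °C

Energy conservation, ΣQ = 0:
0.523×134×(T − 398) + 0.883×1970×(T − 20.6) + 0.232×380×(T − 20.6) = 0
70.08(T − 398) + 1739.5(T − 20.6) + 88.16(T − 20.6) = 0
(70.08 + 1739.5 + 88.16) T = 70.08×398 + 1739.5×20.6 + 88.16×20.6
T = 65543 / 1897.8 = 34.5 °C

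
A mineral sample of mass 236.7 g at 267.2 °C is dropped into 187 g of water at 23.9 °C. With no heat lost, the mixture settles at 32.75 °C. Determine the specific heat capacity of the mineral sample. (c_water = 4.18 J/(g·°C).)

c ≈ 0.125 J/(g·°C)

Heat gained plus heat lost sum to zero:
236.7×c×(32.75 − 267.2) + 187×4.18×(32.75 − 23.9) = 0
-55494 c = -6917.7
c = -6917.7/-55494 ≈ 0.1247 J/(g·°C)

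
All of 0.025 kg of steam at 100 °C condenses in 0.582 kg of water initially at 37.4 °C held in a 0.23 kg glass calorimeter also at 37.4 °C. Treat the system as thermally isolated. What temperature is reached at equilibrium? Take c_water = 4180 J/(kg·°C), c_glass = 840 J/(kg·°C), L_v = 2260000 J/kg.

Taking heat into each body as positive, Σ m c ΔT = 0:
condense steam: −0.025·2260000 = −56500; condensate cools 100→T: 0.025·4180·(T − 100) = 104.5(T − 100); original water: 2432.8(T − 37.4); glass cup: 0.23·840·(T − 37.4) = 193.2(T − 37.4)
2730.5 T = 56500 + 10450 + 98211 = 165161
T ≈ 60.49 °C — below 100 °C, confirming all the steam condensed.

T_f ≈ 60.5 °C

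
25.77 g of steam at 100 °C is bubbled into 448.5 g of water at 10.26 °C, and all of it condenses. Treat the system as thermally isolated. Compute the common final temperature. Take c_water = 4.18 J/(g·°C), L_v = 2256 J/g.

T_f ≈ 44.5 °C

Net heat exchanged in the isolated system is zero:
latent heat released on condensation: 25.77×2256 = 58137
  condensate cools 100→T: 25.77×4.18×(T − 100) = 107.72(T − 100)
  water warms: 448.5×4.18×(T − 10.26) = 1874.7(T − 10.26)
1982.4 T = 58137 + 10772 + 19235 = 88144
T ≈ 44.46 °C — below 100 °C, confirming all the steam condensed.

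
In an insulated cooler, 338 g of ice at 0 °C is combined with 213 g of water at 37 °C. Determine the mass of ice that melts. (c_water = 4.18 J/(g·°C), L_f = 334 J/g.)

Water can give up m c ΔT = 213·4.18·37 = 32943 J before reaching 0 °C.
To melt every bit of ice: 338·334 = 112892 J.
Since 32943 < 112892 J, not all the ice melts; equilibrium is at 0 °C.
Mass melted = 32943/334 ≈ 98.63 g.

m_melted ≈ 98.6 g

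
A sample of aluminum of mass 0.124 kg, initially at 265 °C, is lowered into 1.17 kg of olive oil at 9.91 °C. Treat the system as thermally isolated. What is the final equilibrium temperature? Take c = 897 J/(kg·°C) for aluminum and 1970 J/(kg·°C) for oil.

T_f ≈ 21.7 °C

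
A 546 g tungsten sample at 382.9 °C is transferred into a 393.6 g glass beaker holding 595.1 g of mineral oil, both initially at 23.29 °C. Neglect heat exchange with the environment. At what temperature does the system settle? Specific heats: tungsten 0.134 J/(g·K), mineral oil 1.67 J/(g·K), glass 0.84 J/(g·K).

Let T be the final temperature. ΣQ_i = 0:
546*0.134*(T − 382.9) + 595.1*1.67*(T − 23.29) + 393.6*0.84*(T − 23.29) = 0
1397.6 T = 58861
T = 58861 / 1397.6 = 42.1 °C

T_f ≈ 42.1 °C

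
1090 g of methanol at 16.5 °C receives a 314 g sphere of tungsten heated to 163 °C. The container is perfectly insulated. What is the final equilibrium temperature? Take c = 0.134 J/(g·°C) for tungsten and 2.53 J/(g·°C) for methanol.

T_f ≈ 18.7 °C

Heat gained plus heat lost sum to zero:
314·0.134·(T − 163) + 1090·2.53·(T − 16.5) = 0
42.08(T − 163) + 2757.7(T − 16.5) = 0
2799.8 T = 52360
T = 52360 / 2799.8 = 18.7 °C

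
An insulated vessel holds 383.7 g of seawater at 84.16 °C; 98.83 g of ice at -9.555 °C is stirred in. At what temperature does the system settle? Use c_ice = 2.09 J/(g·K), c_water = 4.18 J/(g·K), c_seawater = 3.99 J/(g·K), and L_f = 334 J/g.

Conservation of energy gives ΣQ = 0:
warm ice to 0 °C: 98.83×2.09×(0 − (-9.555)) = 1973.6
  latent heat to melt: 98.83×334 = 33009
  meltwater 0→T: 98.83×4.18×T = 413.11 T
  seawater cools: 383.7×3.99×(T − 84.16) = 1531(T − 84.16)
1944.1 T = 128846 − 34983 = 93863
T ≈ 48.28 °C. Since T > 0 °C, the all-ice-melts assumption holds.

T_f ≈ 48.3 °C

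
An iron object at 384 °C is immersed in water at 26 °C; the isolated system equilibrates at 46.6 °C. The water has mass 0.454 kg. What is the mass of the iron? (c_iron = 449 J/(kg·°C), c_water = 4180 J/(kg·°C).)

|Q_iron| = |Q_water|:
m·449·(384 − 46.6) = 0.454·4180·(46.6 − 26)
151493 m = 39093  ⇒  m ≈ 0.2581 kg

m ≈ 0.258 kg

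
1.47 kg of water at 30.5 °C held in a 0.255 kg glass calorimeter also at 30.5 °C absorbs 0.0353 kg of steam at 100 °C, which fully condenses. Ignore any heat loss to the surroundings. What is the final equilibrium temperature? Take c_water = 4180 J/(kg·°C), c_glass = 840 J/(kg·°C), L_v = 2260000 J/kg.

T_f ≈ 44.3 °C

Setting the total heat transfer to zero:
condense steam: −0.0353×2260000 = −79778
  condensate cools 100→T: 0.0353×4180×(T − 100) = 147.55(T − 100)
  original water: 6144.6(T − 30.5)
  cup: 214.2(T − 30.5)
6506.4 T = 79778 + 14755 + 193943 = 288477
T ≈ 44.34 °C (< 100 °C, so full condensation is consistent).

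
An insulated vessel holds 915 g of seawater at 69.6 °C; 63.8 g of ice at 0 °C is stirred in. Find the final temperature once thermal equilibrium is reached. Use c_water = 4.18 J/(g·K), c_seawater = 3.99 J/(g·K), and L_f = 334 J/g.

Heat gained plus heat lost sum to zero:
latent heat to melt: 63.8·334 = 21309
  warm the meltwater: 266.68 T
  seawater: 3650.9(T − 69.6)
3917.5 T = 254099 − 21309 = 232790
T ≈ 59.42 °C (positive, so assuming full melt was valid).

T_f ≈ 59.4 °C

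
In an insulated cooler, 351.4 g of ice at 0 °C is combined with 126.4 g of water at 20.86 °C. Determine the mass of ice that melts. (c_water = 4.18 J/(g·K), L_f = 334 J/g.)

m_melted ≈ 33 g

Cooling the water to 0 °C releases 126.4·4.18·20.86 = 11021 J.
Fully melting the ice requires m_ice L_f = 351.4·334 = 117368 J.
That's not enough to melt it all — equilibrium is at 0 °C with ice remaining.
m_melt = 11021 / L_f = 33 g.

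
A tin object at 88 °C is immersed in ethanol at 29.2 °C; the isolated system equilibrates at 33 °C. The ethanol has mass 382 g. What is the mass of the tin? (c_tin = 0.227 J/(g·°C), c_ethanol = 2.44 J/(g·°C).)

Conservation of energy gives ΣQ = 0:
m·0.227·(33 − 88) + 382·2.44·(33 − 29.2) = 0
-12.49 m = -3541.9
m = -3541.9/-12.49 ≈ 283.7 g

m ≈ 284 g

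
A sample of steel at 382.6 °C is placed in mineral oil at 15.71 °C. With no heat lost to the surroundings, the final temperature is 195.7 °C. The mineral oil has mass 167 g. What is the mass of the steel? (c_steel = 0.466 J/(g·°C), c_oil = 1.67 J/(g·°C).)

m ≈ 576 g

|Q_steel| = |Q_oil|:
m·0.466·(382.6 − 195.7) = 167·1.67·(195.7 − 15.71)
87.1 m = 50197  ⇒  m ≈ 576.3 g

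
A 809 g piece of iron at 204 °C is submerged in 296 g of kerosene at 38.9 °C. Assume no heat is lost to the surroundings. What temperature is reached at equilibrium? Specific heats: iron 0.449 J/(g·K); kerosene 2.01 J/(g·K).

T_f ≈ 101.5 °C

With ΣQ=0 the equilibrium temperature is the m·c-weighted mean:
T_f = (363.24*204 + 594.96*38.9) / (363.24 + 594.96)
    = 97245 / 958.2 ≈ 101.49 °C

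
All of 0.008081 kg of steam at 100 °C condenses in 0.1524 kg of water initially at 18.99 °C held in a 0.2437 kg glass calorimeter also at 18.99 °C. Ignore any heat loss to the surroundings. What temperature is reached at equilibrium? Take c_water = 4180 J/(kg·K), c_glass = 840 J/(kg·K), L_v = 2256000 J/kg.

T_f ≈ 42.9 °C

Energy balance with sensible and latent terms:
steam→water at 100 °C releases m L_v = 0.008081·2256000 = 18231
  condensate cools 100→T: 0.008081·4180·(T − 100) = 33.78(T − 100)
  water warms: 0.1524·4180·(T − 18.99) = 637.03(T − 18.99)
  glass cup: 0.2437·840·(T − 18.99) = 204.71(T − 18.99)
875.52 T = 18231 + 3377.9 + 15985 = 37593
T ≈ 42.94 °C — below 100 °C, confirming all the steam condensed.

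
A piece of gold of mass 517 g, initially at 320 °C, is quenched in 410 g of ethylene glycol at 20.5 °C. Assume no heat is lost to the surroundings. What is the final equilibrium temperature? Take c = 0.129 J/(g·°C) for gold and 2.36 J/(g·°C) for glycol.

T_f ≈ 39.8 °C

Conservation of energy gives ΣQ = 0:
517*0.129*(T − 320) + 410*2.36*(T − 20.5) = 0
66.69(T − 320) + 967.6(T − 20.5) = 0
1034.3 T = 41178
T ≈ 39.81 °C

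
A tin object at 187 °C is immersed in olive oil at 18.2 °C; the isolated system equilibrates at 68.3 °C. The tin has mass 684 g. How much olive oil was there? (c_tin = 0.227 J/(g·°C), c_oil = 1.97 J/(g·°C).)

m ≈ 187 g

Heat lost by the tin = heat gained by the oil:
684×0.227×(187 − 68.3) = m×1.97×(68.3 − 18.2)
98.7 m = 18430  ⇒  m ≈ 186.7 g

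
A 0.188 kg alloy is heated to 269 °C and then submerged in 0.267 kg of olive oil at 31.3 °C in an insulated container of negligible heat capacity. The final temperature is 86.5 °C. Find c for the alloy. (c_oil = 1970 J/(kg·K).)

Heat lost by the alloy = heat gained by the oil:
0.188×c×(269 − 86.5) = 0.267×1970×(86.5 − 31.3)
34.31 c = 29035  ⇒  c ≈ 846.2 J/(kg·K)

c ≈ 846 J/(kg·K)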